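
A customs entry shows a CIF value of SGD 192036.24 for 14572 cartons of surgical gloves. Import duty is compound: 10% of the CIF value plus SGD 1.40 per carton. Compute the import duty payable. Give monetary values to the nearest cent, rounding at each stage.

Import duty: SGD 39604.42

Ad valorem component: 192036.24 × 10% = 19203.62
Specific component: 14572 × 1.40 = 20400.80
Import duty = 19203.62 + 20400.80 = 39604.42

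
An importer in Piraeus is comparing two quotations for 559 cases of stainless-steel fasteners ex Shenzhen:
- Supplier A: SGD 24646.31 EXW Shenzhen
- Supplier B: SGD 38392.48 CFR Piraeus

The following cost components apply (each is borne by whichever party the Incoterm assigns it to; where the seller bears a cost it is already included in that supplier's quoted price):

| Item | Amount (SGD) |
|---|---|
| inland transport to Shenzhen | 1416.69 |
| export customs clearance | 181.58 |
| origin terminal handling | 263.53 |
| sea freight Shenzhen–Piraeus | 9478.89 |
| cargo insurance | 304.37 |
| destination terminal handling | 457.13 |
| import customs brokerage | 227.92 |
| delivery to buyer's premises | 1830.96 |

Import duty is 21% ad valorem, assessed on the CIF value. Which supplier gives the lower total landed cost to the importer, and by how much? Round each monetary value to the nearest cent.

Supplier A (EXW):
CIF value = EXW price + inland to port + export clearance + origin terminal + freight + insurance = 24646.31 + 1416.69 + 181.58 + 263.53 + 9478.89 + 304.37 = 36291.37
Import duty = 36291.37 × 21% = 7621.19
Buyer bears (A): 1416.69 + 181.58 + 263.53 + 9478.89 + 304.37 + 457.13 + 227.92 + 1830.96 = 14161.07
Landed cost (A) = invoice 24646.31 + 14161.07 + duty 7621.19 = 46428.57
Supplier B (CFR):
CIF value = CFR price + insurance = 38392.48 + 304.37 = 38696.85
Import duty = 38696.85 × 21% = 8126.34
Buyer bears (B): 304.37 + 457.13 + 227.92 + 1830.96 = 2820.38
Landed cost (B) = invoice 38392.48 + 2820.38 + duty 8126.34 = 49339.20
Difference = |46428.57 − 49339.20| = 2910.63

Supplier A is cheaper by SGD 2910.63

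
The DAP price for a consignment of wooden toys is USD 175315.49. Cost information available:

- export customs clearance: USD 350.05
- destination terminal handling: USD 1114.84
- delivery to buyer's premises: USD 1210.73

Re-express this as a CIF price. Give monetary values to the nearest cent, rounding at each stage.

Not relevant to the conversion: export clearance — on the seller under both DAP and CIF; already in the DAP price and stays in the CIF price.
From DAP to CIF, the seller no longer bears: destination terminal, delivery.
CIF price = 175315.49 − 1114.84 − 1210.73 = 172989.92

CIF price: USD 172989.92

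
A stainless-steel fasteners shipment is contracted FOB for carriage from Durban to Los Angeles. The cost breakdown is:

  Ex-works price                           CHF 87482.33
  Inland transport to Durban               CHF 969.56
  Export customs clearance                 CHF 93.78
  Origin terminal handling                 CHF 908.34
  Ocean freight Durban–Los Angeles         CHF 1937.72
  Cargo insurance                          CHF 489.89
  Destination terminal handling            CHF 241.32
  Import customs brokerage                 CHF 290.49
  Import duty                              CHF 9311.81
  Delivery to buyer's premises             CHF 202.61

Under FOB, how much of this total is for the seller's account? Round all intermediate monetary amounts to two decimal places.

FOB: the seller bears costs until goods are on board at the origin port; the buyer bears freight, insurance and all costs thereafter.
Seller's account: goods 87482.33 + inland to port 969.56 + export clearance 93.78 + origin terminal 908.34 = 89454.01
Buyer's account: freight 1937.72 + insurance 489.89 + destination terminal 241.32 + brokerage 290.49 + duty 9311.81 + delivery 202.61 = 12473.84

Seller's account: CHF 89454.01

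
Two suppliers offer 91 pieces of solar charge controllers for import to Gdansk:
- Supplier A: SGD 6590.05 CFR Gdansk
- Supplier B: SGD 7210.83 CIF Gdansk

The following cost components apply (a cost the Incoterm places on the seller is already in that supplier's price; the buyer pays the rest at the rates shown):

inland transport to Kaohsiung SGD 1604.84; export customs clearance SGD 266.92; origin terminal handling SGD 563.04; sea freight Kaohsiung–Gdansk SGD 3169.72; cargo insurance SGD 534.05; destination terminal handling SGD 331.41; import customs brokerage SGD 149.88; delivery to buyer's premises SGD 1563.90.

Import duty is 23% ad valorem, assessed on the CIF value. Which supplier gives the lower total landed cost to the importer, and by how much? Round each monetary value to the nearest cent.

Supplier A (CFR):
CIF value = CFR price + insurance = 6590.05 + 534.05 = 7124.10
Import duty = 7124.10 × 23% = 1638.54
Buyer bears (A): 534.05 + 331.41 + 149.88 + 1563.90 = 2579.24
Landed cost (A) = invoice 6590.05 + 2579.24 + duty 1638.54 = 10807.83
Supplier B (CIF):
The CIF price already equals the CIF value: 7210.83
Import duty = 7210.83 × 23% = 1658.49
Buyer bears (B): 331.41 + 149.88 + 1563.90 = 2045.19
Landed cost (B) = invoice 7210.83 + 2045.19 + duty 1658.49 = 10914.51
Difference = |10807.83 − 10914.51| = 106.68

Supplier A is cheaper by SGD 106.68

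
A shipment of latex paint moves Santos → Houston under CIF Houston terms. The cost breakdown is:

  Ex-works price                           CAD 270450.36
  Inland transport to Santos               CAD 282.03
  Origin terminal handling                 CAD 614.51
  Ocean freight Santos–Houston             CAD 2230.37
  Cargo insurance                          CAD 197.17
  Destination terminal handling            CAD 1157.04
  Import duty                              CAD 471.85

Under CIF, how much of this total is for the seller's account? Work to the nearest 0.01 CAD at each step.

CIF: the seller pays costs through ocean freight and marine insurance to the destination port.
Seller's account: goods 270450.36 + inland to port 282.03 + origin terminal 614.51 + freight 2230.37 + insurance 197.17 = 273774.44
Buyer's account: destination terminal 1157.04 + duty 471.85 = 1628.89

Seller's account: CAD 273774.44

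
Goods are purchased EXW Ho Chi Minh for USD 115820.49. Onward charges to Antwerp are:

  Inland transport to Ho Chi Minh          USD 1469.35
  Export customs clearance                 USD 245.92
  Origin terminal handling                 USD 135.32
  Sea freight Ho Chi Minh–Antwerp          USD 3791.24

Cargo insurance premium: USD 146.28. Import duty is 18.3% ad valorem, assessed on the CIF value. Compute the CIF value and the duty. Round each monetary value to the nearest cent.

CIF = EXW price + pre-shipment costs + freight + insurance
CIF = 115820.49 + 1469.35 + 245.92 + 135.32 + 3791.24 + 146.28 = 121608.60
Import duty = 121608.60 × 18.3% = 22254.37

CIF value: USD 121608.60; import duty: USD 22254.37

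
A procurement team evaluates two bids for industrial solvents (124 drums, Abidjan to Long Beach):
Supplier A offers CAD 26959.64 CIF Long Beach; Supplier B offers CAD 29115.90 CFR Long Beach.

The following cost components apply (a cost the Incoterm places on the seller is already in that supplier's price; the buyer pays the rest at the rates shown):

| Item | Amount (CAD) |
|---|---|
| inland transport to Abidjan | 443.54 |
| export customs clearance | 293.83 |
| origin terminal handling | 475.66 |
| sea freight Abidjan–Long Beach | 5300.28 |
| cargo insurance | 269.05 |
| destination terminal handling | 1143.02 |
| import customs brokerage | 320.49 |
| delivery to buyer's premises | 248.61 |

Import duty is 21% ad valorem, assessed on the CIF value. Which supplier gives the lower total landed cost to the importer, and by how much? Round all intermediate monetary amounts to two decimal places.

Supplier A is cheaper by CAD 2934.63

Supplier A (CIF):
The CIF price already equals the CIF value: 26959.64
Import duty = 26959.64 × 21% = 5661.52
Buyer bears (A): 1143.02 + 320.49 + 248.61 = 1712.12
Landed cost (A) = invoice 26959.64 + 1712.12 + duty 5661.52 = 34333.28
Supplier B (CFR):
CIF value = CFR price + insurance = 29115.90 + 269.05 = 29384.95
Import duty = 29384.95 × 21% = 6170.84
Buyer bears (B): 269.05 + 1143.02 + 320.49 + 248.61 = 1981.17
Landed cost (B) = invoice 29115.90 + 1981.17 + duty 6170.84 = 37267.91
Difference = |34333.28 − 37267.91| = 2934.63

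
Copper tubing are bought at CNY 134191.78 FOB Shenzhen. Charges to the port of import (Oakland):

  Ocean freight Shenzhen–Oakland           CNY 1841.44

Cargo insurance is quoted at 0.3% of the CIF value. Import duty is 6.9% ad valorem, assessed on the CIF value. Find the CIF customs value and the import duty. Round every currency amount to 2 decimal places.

CIF value: CNY 136442.55; import duty: CNY 9414.54

Let C be the CIF value. C = FOB price + freight + 0.3% × C
C − 0.3% × C = 134191.78 + 1841.44
0.997 × C = 136033.22
C = 136033.22 / 0.997 = 136442.55
Insurance premium = 0.3% × 136442.55 = 409.33
Import duty = 136442.55 × 6.9% = 9414.54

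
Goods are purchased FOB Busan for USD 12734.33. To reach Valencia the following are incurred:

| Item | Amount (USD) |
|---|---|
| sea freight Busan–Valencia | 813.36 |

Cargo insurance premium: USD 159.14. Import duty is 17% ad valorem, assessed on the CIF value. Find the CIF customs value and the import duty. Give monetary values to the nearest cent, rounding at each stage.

CIF = FOB price + freight + insurance
CIF = 12734.33 + 813.36 + 159.14 = 13706.83
Import duty = 13706.83 × 17% = 2330.16

CIF value: USD 13706.83; import duty: USD 2330.16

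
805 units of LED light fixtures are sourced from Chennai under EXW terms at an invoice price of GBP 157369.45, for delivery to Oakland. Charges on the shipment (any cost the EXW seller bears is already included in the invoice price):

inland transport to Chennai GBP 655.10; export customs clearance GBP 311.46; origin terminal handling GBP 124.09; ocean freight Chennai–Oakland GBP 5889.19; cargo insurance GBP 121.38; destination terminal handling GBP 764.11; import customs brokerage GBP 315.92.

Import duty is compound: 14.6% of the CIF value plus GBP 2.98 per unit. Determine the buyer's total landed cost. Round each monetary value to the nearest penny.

EXW: the seller makes goods available at their premises; the buyer bears all onward costs.
CIF value = EXW price + inland to port + export clearance + origin terminal + freight + insurance = 157369.45 + 655.10 + 311.46 + 124.09 + 5889.19 + 121.38 = 164470.67
Ad valorem component: 164470.67 × 14.6% = 24012.72
Specific component: 805 × 2.98 = 2398.90
Import duty = 24012.72 + 2398.90 = 26411.62
Buyer bears: inland to port 655.10 + export clearance 311.46 + origin terminal 124.09 + freight 5889.19 + insurance 121.38 + destination terminal 764.11 + brokerage 315.92 + duty 26411.62 = 34592.87
Landed cost = invoice 157369.45 + 34592.87 = 191962.32

Total landed cost: GBP 191962.32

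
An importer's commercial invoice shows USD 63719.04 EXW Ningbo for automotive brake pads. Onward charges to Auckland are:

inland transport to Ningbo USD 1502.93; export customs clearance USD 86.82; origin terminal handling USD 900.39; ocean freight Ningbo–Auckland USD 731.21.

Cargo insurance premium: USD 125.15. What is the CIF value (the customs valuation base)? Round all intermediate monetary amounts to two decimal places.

CIF value: USD 67065.54

CIF = EXW price + pre-shipment costs + freight + insurance
CIF = 63719.04 + 1502.93 + 86.82 + 900.39 + 731.21 + 125.15 = 67065.54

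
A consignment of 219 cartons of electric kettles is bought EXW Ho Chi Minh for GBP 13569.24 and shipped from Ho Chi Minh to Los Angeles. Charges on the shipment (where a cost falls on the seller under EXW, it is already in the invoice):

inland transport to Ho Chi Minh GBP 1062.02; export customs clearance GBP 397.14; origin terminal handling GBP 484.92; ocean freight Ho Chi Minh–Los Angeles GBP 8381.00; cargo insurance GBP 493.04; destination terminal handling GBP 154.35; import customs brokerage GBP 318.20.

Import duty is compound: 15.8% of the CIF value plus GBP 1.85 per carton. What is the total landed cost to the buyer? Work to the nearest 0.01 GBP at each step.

EXW: the seller makes goods available at their premises; the buyer bears all onward costs.
CIF value = EXW price + inland to port + export clearance + origin terminal + freight + insurance = 13569.24 + 1062.02 + 397.14 + 484.92 + 8381.00 + 493.04 = 24387.36
Ad valorem component: 24387.36 × 15.8% = 3853.20
Specific component: 219 × 1.85 = 405.15
Import duty = 3853.20 + 405.15 = 4258.35
Buyer bears: inland to port 1062.02 + export clearance 397.14 + origin terminal 484.92 + freight 8381.00 + insurance 493.04 + destination terminal 154.35 + brokerage 318.20 + duty 4258.35 = 15549.02
Landed cost = invoice 13569.24 + 15549.02 = 29118.26

Total landed cost: GBP 29118.26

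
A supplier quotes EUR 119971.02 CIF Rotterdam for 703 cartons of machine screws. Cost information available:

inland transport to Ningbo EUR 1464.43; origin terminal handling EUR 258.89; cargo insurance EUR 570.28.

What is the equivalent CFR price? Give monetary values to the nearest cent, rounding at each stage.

CFR price: EUR 119400.74

Not relevant to the conversion: origin terminal, inland to port — on the seller under both CIF and CFR; already in the CIF price and stays in the CFR price.
From CIF to CFR, the seller no longer bears: insurance.
CFR price = 119971.02 − 570.28 = 119400.74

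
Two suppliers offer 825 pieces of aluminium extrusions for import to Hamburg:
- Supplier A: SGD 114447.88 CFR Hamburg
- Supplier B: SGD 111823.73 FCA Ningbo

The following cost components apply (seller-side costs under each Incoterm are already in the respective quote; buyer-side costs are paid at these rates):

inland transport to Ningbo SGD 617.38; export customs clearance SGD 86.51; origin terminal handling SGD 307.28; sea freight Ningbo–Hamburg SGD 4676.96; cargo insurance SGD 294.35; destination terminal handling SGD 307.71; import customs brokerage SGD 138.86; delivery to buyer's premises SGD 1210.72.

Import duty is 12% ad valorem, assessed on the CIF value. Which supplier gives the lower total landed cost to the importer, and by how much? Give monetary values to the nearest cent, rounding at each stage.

Supplier A is cheaper by SGD 2643.30

Supplier A (CFR):
CIF value = CFR price + insurance = 114447.88 + 294.35 = 114742.23
Import duty = 114742.23 × 12% = 13769.07
Buyer bears (A): 294.35 + 307.71 + 138.86 + 1210.72 = 1951.64
Landed cost (A) = invoice 114447.88 + 1951.64 + duty 13769.07 = 130168.59
Supplier B (FCA):
CIF value = FCA price + origin terminal + freight + insurance = 111823.73 + 307.28 + 4676.96 + 294.35 = 117102.32
Import duty = 117102.32 × 12% = 14052.28
Buyer bears (B): 307.28 + 4676.96 + 294.35 + 307.71 + 138.86 + 1210.72 = 6935.88
Landed cost (B) = invoice 111823.73 + 6935.88 + duty 14052.28 = 132811.89
Difference = |130168.59 − 132811.89| = 2643.30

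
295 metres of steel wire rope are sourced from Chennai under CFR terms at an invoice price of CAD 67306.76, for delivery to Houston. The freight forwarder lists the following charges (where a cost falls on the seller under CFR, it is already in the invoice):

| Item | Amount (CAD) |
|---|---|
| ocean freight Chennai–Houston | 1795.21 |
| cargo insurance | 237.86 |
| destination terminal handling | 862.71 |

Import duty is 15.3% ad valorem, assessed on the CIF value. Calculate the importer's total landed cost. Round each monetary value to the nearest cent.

Total landed cost: CAD 78741.66

CFR: the seller pays costs through ocean freight to the destination port, but not insurance.
Already in the invoice (seller's account under CFR): freight — exclude.
CIF value = CFR price + insurance = 67306.76 + 237.86 = 67544.62
Import duty = 67544.62 × 15.3% = 10334.33
Buyer bears: insurance 237.86 + destination terminal 862.71 + duty 10334.33 = 11434.90
Landed cost = invoice 67306.76 + 11434.90 = 78741.66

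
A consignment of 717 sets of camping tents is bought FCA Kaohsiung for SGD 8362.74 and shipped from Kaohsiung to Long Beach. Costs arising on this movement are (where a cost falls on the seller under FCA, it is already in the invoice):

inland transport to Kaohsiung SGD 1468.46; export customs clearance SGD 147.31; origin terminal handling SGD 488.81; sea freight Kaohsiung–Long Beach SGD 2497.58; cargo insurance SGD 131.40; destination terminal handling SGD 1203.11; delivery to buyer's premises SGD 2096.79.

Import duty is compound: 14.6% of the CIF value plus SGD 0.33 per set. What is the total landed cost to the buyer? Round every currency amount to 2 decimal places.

FCA: the seller delivers export-cleared goods to the carrier; the buyer bears costs from that point.
Already in the invoice (seller's account under FCA): inland to port, export clearance — exclude.
CIF value = FCA price + origin terminal + freight + insurance = 8362.74 + 488.81 + 2497.58 + 131.40 = 11480.53
Ad valorem component: 11480.53 × 14.6% = 1676.16
Specific component: 717 × 0.33 = 236.61
Import duty = 1676.16 + 236.61 = 1912.77
Buyer bears: origin terminal 488.81 + freight 2497.58 + insurance 131.40 + destination terminal 1203.11 + delivery 2096.79 + duty 1912.77 = 8330.46
Landed cost = invoice 8362.74 + 8330.46 = 16693.20

Total landed cost: SGD 16693.20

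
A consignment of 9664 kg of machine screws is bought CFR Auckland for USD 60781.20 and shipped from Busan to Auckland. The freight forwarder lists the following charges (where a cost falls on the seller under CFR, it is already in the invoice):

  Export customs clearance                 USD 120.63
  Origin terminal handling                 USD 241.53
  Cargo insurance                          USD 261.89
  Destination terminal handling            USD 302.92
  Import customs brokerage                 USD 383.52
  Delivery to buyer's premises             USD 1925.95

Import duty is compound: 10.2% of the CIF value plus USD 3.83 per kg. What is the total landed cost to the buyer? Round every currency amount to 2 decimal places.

CFR: the seller pays costs through ocean freight to the destination port, but not insurance.
Already in the invoice (seller's account under CFR): export clearance, origin terminal — exclude.
CIF value = CFR price + insurance = 60781.20 + 261.89 = 61043.09
Ad valorem component: 61043.09 × 10.2% = 6226.40
Specific component: 9664 × 3.83 = 37013.12
Import duty = 6226.40 + 37013.12 = 43239.52
Buyer bears: insurance 261.89 + destination terminal 302.92 + brokerage 383.52 + delivery 1925.95 + duty 43239.52 = 46113.80
Landed cost = invoice 60781.20 + 46113.80 = 106895.00

Total landed cost: USD 106895.00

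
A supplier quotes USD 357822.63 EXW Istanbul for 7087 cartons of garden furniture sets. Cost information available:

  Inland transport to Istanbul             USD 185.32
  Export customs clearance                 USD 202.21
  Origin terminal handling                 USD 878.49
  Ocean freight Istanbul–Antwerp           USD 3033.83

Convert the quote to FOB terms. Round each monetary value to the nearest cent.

FOB price: USD 359088.65

Not relevant to the conversion: freight — on the buyer under both terms; not part of either seller's price.
From EXW to FOB, the seller additionally bears: inland to port, export clearance, origin terminal.
FOB price = 357822.63 + 185.32 + 202.21 + 878.49 = 359088.65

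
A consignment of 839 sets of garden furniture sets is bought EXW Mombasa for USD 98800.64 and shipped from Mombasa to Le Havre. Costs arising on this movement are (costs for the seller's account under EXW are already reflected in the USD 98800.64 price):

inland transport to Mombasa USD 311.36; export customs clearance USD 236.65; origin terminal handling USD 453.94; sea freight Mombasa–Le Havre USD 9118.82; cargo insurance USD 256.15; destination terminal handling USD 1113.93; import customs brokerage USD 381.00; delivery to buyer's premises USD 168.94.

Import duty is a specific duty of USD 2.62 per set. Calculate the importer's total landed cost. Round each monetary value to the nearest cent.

EXW: the seller makes goods available at their premises; the buyer bears all onward costs.
CIF value = EXW price + inland to port + export clearance + origin terminal + freight + insurance = 98800.64 + 311.36 + 236.65 + 453.94 + 9118.82 + 256.15 = 109177.56
Import duty = 839 × 2.62 = 2198.18
Buyer bears: inland to port 311.36 + export clearance 236.65 + origin terminal 453.94 + freight 9118.82 + insurance 256.15 + destination terminal 1113.93 + brokerage 381.00 + delivery 168.94 + duty 2198.18 = 14238.97
Landed cost = invoice 98800.64 + 14238.97 = 113039.61

Total landed cost: USD 113039.61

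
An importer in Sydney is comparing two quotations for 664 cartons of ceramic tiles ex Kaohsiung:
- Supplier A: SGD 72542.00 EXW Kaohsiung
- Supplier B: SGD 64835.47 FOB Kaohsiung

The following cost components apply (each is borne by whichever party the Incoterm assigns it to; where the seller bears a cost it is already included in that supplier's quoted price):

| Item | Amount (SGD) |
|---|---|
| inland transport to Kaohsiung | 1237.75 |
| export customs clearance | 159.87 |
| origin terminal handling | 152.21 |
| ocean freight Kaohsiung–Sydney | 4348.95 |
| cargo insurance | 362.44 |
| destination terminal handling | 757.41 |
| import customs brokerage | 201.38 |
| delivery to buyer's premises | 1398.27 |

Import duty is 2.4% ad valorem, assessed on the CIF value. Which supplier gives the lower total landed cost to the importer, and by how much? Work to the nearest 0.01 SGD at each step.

Supplier B is cheaper by SGD 9478.52

Supplier A (EXW):
CIF value = EXW price + inland to port + export clearance + origin terminal + freight + insurance = 72542.00 + 1237.75 + 159.87 + 152.21 + 4348.95 + 362.44 = 78803.22
Import duty = 78803.22 × 2.4% = 1891.28
Buyer bears (A): 1237.75 + 159.87 + 152.21 + 4348.95 + 362.44 + 757.41 + 201.38 + 1398.27 = 8618.28
Landed cost (A) = invoice 72542.00 + 8618.28 + duty 1891.28 = 83051.56
Supplier B (FOB):
CIF value = FOB price + freight + insurance = 64835.47 + 4348.95 + 362.44 = 69546.86
Import duty = 69546.86 × 2.4% = 1669.12
Buyer bears (B): 4348.95 + 362.44 + 757.41 + 201.38 + 1398.27 = 7068.45
Landed cost (B) = invoice 64835.47 + 7068.45 + duty 1669.12 = 73573.04
Difference = |83051.56 − 73573.04| = 9478.52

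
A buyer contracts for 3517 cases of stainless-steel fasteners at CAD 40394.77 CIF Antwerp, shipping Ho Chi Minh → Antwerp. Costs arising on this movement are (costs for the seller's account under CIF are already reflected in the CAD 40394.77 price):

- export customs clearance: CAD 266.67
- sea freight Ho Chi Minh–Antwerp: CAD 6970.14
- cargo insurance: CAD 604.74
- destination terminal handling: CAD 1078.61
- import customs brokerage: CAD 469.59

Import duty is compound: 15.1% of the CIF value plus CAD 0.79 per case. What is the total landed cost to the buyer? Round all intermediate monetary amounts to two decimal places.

CIF: the seller pays costs through ocean freight and marine insurance to the destination port.
Already in the invoice (seller's account under CIF): export clearance, freight, insurance — exclude.
The CIF price already equals the CIF value: 40394.77
Ad valorem component: 40394.77 × 15.1% = 6099.61
Specific component: 3517 × 0.79 = 2778.43
Import duty = 6099.61 + 2778.43 = 8878.04
Buyer bears: destination terminal 1078.61 + brokerage 469.59 + duty 8878.04 = 10426.24
Landed cost = invoice 40394.77 + 10426.24 = 50821.01

Total landed cost: CAD 50821.01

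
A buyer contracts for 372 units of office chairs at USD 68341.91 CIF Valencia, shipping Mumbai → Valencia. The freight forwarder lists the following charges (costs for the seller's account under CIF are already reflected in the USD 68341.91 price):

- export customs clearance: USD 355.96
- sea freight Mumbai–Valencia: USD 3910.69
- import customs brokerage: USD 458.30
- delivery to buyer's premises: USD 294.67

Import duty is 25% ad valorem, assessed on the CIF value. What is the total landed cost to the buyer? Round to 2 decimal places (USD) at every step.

CIF: the seller pays costs through ocean freight and marine insurance to the destination port.
Already in the invoice (seller's account under CIF): export clearance, freight — exclude.
The CIF price already equals the CIF value: 68341.91
Import duty = 68341.91 × 25% = 17085.48
Buyer bears: brokerage 458.30 + delivery 294.67 + duty 17085.48 = 17838.45
Landed cost = invoice 68341.91 + 17838.45 = 86180.36

Total landed cost: USD 86180.36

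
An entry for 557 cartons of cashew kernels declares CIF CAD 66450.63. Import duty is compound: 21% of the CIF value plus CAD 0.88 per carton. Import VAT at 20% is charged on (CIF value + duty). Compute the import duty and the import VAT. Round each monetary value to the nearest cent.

Import duty: CAD 14444.79; import VAT: CAD 16179.08

Ad valorem component: 66450.63 × 21% = 13954.63
Specific component: 557 × 0.88 = 490.16
Import duty = 13954.63 + 490.16 = 14444.79
VAT base = CIF + duty = 66450.63 + 14444.79 = 80895.42
Import VAT = 80895.42 × 20% = 16179.08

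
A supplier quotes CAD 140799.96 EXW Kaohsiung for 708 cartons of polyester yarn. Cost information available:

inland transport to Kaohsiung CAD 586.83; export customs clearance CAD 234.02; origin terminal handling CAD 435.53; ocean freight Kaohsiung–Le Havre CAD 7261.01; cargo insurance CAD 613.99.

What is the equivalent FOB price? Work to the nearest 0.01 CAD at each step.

Not relevant to the conversion: insurance, freight — on the buyer under both terms; not part of either seller's price.
From EXW to FOB, the seller additionally bears: inland to port, export clearance, origin terminal.
FOB price = 140799.96 + 586.83 + 234.02 + 435.53 = 142056.34

FOB price: CAD 142056.34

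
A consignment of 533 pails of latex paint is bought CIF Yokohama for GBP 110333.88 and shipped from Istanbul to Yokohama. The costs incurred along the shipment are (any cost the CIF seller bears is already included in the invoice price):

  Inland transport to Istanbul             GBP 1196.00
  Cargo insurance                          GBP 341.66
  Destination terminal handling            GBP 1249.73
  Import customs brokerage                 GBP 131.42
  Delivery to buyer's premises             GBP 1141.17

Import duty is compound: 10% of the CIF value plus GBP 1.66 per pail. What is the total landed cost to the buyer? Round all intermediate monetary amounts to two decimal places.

Total landed cost: GBP 124774.37

CIF: the seller pays costs through ocean freight and marine insurance to the destination port.
Already in the invoice (seller's account under CIF): inland to port, insurance — exclude.
The CIF price already equals the CIF value: 110333.88
Ad valorem component: 110333.88 × 10% = 11033.39
Specific component: 533 × 1.66 = 884.78
Import duty = 11033.39 + 884.78 = 11918.17
Buyer bears: destination terminal 1249.73 + brokerage 131.42 + delivery 1141.17 + duty 11918.17 = 14440.49
Landed cost = invoice 110333.88 + 14440.49 = 124774.37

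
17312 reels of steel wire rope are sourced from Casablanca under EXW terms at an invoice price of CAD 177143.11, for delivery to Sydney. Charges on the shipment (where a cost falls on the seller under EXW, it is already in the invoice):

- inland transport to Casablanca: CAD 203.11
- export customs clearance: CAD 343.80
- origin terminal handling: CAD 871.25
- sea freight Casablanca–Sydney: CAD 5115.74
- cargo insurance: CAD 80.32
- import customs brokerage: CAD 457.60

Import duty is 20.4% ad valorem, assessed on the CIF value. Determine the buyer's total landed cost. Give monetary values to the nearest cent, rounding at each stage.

Total landed cost: CAD 221701.43

EXW: the seller makes goods available at their premises; the buyer bears all onward costs.
CIF value = EXW price + inland to port + export clearance + origin terminal + freight + insurance = 177143.11 + 203.11 + 343.80 + 871.25 + 5115.74 + 80.32 = 183757.33
Import duty = 183757.33 × 20.4% = 37486.50
Buyer bears: inland to port 203.11 + export clearance 343.80 + origin terminal 871.25 + freight 5115.74 + insurance 80.32 + brokerage 457.60 + duty 37486.50 = 44558.32
Landed cost = invoice 177143.11 + 44558.32 = 221701.43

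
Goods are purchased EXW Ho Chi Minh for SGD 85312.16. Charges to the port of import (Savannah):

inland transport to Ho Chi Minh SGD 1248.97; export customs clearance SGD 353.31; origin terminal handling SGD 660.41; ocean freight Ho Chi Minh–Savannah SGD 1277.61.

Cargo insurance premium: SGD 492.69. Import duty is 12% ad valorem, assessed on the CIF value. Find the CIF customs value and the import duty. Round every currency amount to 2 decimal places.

CIF = EXW price + pre-shipment costs + freight + insurance
CIF = 85312.16 + 1248.97 + 353.31 + 660.41 + 1277.61 + 492.69 = 89345.15
Import duty = 89345.15 × 12% = 10721.42

CIF value: SGD 89345.15; import duty: SGD 10721.42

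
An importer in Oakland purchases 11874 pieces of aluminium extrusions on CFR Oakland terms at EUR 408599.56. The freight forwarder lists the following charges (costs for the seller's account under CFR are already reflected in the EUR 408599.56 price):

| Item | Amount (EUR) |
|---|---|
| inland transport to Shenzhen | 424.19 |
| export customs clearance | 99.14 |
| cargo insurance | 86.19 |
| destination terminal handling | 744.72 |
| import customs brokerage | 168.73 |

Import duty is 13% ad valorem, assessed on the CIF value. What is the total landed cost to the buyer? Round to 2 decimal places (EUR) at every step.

Total landed cost: EUR 462728.35

CFR: the seller pays costs through ocean freight to the destination port, but not insurance.
Already in the invoice (seller's account under CFR): inland to port, export clearance — exclude.
CIF value = CFR price + insurance = 408599.56 + 86.19 = 408685.75
Import duty = 408685.75 × 13% = 53129.15
Buyer bears: insurance 86.19 + destination terminal 744.72 + brokerage 168.73 + duty 53129.15 = 54128.79
Landed cost = invoice 408599.56 + 54128.79 = 462728.35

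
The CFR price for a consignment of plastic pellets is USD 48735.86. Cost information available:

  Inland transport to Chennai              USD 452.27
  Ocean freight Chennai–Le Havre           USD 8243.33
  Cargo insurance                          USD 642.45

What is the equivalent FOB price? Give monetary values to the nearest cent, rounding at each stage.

FOB price: USD 40492.53

Not relevant to the conversion: inland to port — on the seller under both CFR and FOB; already in the CFR price and stays in the FOB price. insurance — on the buyer under both terms; not part of either seller's price.
From CFR to FOB, the seller no longer bears: freight.
FOB price = 48735.86 − 8243.33 = 40492.53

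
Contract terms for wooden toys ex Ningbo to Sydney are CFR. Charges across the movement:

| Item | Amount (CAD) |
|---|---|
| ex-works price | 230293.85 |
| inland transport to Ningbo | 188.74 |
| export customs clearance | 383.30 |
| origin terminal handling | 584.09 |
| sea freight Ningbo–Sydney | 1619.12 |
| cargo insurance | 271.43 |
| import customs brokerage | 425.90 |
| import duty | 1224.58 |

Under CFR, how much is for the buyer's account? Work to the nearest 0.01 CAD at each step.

CFR: the seller pays costs through ocean freight to the destination port, but not insurance.
Seller's account: goods 230293.85 + inland to port 188.74 + export clearance 383.30 + origin terminal 584.09 + freight 1619.12 = 233069.10
Buyer's account: insurance 271.43 + brokerage 425.90 + duty 1224.58 = 1921.91

Buyer's account: CAD 1921.91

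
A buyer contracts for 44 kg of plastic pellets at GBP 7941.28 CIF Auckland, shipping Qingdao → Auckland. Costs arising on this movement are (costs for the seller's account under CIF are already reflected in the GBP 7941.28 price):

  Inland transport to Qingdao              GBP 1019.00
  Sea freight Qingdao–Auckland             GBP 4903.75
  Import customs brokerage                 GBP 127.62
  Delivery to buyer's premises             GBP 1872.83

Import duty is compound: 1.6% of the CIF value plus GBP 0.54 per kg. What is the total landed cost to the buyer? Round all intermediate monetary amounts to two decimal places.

Total landed cost: GBP 10092.55

CIF: the seller pays costs through ocean freight and marine insurance to the destination port.
Already in the invoice (seller's account under CIF): inland to port, freight — exclude.
The CIF price already equals the CIF value: 7941.28
Ad valorem component: 7941.28 × 1.6% = 127.06
Specific component: 44 × 0.54 = 23.76
Import duty = 127.06 + 23.76 = 150.82
Buyer bears: brokerage 127.62 + delivery 1872.83 + duty 150.82 = 2151.27
Landed cost = invoice 7941.28 + 2151.27 = 10092.55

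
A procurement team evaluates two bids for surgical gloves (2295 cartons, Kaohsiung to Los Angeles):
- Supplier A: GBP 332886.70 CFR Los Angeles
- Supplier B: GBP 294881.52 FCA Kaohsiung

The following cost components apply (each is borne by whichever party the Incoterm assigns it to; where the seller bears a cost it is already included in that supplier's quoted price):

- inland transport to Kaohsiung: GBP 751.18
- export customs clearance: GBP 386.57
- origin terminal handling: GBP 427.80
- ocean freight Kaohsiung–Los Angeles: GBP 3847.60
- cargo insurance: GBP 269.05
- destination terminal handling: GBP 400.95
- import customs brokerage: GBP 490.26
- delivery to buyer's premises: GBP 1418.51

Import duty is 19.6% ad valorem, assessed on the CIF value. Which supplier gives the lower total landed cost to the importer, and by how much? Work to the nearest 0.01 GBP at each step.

Supplier B is cheaper by GBP 40340.82

Supplier A (CFR):
CIF value = CFR price + insurance = 332886.70 + 269.05 = 333155.75
Import duty = 333155.75 × 19.6% = 65298.53
Buyer bears (A): 269.05 + 400.95 + 490.26 + 1418.51 = 2578.77
Landed cost (A) = invoice 332886.70 + 2578.77 + duty 65298.53 = 400764.00
Supplier B (FCA):
CIF value = FCA price + origin terminal + freight + insurance = 294881.52 + 427.80 + 3847.60 + 269.05 = 299425.97
Import duty = 299425.97 × 19.6% = 58687.49
Buyer bears (B): 427.80 + 3847.60 + 269.05 + 400.95 + 490.26 + 1418.51 = 6854.17
Landed cost (B) = invoice 294881.52 + 6854.17 + duty 58687.49 = 360423.18
Difference = |400764.00 − 360423.18| = 40340.82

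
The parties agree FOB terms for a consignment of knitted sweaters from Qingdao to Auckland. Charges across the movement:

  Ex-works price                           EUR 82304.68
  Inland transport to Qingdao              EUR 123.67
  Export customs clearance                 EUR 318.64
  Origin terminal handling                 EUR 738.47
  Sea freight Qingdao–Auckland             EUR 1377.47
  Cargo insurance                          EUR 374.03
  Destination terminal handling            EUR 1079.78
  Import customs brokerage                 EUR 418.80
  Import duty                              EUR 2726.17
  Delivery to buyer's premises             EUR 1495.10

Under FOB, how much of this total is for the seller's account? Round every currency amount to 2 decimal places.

FOB: the seller bears costs until goods are on board at the origin port; the buyer bears freight, insurance and all costs thereafter.
Seller's account: goods 82304.68 + inland to port 123.67 + export clearance 318.64 + origin terminal 738.47 = 83485.46
Buyer's account: freight 1377.47 + insurance 374.03 + destination terminal 1079.78 + brokerage 418.80 + duty 2726.17 + delivery 1495.10 = 7471.35

Seller's account: EUR 83485.46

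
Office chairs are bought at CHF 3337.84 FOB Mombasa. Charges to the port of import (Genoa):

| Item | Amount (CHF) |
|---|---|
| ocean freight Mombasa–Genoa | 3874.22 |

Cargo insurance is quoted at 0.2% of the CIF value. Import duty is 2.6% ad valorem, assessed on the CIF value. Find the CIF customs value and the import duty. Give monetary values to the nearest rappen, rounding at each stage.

CIF value: CHF 7226.51; import duty: CHF 187.89

Let C be the CIF value. C = FOB price + freight + 0.2% × C
C − 0.2% × C = 3337.84 + 3874.22
0.998 × C = 7212.06
C = 7212.06 / 0.998 = 7226.51
Insurance premium = 0.2% × 7226.51 = 14.45
Import duty = 7226.51 × 2.6% = 187.89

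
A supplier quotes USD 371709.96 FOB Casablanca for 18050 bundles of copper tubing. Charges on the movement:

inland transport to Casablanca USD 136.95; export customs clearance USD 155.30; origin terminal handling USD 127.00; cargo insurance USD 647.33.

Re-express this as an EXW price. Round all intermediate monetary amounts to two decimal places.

EXW price: USD 371290.71

Not relevant to the conversion: insurance — on the buyer under both terms; not part of either seller's price.
From FOB to EXW, the seller no longer bears: inland to port, export clearance, origin terminal.
EXW price = 371709.96 − 136.95 − 155.30 − 127.00 = 371290.71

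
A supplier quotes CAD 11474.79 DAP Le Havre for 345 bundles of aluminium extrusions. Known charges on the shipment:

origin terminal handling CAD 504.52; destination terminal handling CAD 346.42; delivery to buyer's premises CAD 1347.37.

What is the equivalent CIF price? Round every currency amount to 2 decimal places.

Not relevant to the conversion: origin terminal — on the seller under both DAP and CIF; already in the DAP price and stays in the CIF price.
From DAP to CIF, the seller no longer bears: destination terminal, delivery.
CIF price = 11474.79 − 346.42 − 1347.37 = 9781.00

CIF price: CAD 9781.00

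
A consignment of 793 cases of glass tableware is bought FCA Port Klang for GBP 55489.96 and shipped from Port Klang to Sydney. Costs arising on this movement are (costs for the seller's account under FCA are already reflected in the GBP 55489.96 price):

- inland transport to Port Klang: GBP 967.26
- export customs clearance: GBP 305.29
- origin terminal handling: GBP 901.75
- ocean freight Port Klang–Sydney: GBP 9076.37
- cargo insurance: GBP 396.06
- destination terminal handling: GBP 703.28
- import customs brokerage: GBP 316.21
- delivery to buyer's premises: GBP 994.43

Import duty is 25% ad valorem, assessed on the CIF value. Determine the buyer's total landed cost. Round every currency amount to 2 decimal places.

Total landed cost: GBP 84344.10

FCA: the seller delivers export-cleared goods to the carrier; the buyer bears costs from that point.
Already in the invoice (seller's account under FCA): inland to port, export clearance — exclude.
CIF value = FCA price + origin terminal + freight + insurance = 55489.96 + 901.75 + 9076.37 + 396.06 = 65864.14
Import duty = 65864.14 × 25% = 16466.04
Buyer bears: origin terminal 901.75 + freight 9076.37 + insurance 396.06 + destination terminal 703.28 + brokerage 316.21 + delivery 994.43 + duty 16466.04 = 28854.14
Landed cost = invoice 55489.96 + 28854.14 = 84344.10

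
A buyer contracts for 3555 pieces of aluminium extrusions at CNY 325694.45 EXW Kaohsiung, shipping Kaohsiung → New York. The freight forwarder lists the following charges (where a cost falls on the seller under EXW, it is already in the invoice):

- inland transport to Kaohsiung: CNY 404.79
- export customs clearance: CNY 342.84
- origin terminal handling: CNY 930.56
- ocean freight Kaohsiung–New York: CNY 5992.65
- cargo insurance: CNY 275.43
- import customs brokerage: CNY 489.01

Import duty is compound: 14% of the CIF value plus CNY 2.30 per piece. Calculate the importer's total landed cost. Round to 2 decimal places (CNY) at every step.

Total landed cost: CNY 389015.93

EXW: the seller makes goods available at their premises; the buyer bears all onward costs.
CIF value = EXW price + inland to port + export clearance + origin terminal + freight + insurance = 325694.45 + 404.79 + 342.84 + 930.56 + 5992.65 + 275.43 = 333640.72
Ad valorem component: 333640.72 × 14% = 46709.70
Specific component: 3555 × 2.30 = 8176.50
Import duty = 46709.70 + 8176.50 = 54886.20
Buyer bears: inland to port 404.79 + export clearance 342.84 + origin terminal 930.56 + freight 5992.65 + insurance 275.43 + brokerage 489.01 + duty 54886.20 = 63321.48
Landed cost = invoice 325694.45 + 63321.48 = 389015.93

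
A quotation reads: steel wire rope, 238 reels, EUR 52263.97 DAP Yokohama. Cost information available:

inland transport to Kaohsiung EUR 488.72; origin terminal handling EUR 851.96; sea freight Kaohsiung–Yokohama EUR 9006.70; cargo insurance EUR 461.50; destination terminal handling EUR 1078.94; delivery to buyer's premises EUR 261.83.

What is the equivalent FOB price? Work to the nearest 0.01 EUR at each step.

FOB price: EUR 41455.00

Not relevant to the conversion: origin terminal, inland to port — on the seller under both DAP and FOB; already in the DAP price and stays in the FOB price.
From DAP to FOB, the seller no longer bears: freight, insurance, destination terminal, delivery.
FOB price = 52263.97 − 9006.70 − 461.50 − 1078.94 − 261.83 = 41455.00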